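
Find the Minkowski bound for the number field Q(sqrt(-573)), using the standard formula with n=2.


d = -573, d mod 4 = 3, so disc(K) = 4d = -2292; |disc(K)| = 2292
Imaginary quadratic field, so n = 2, s = r2 = 1, r1 = 0
M = (n!/n^n) * (4/pi)^s * sqrt(|disc(K)|) = (2!/2^2) * (4/pi)^1 * sqrt(2292)
= 0.5 * 1.273240 * 47.874837
= 30.4781

30.4781


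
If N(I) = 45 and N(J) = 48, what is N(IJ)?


N(IJ) = N(I) * N(J)
= 45 * 48
= 2160

2160


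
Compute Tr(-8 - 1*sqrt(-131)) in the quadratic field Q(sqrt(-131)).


Tr(a + b*sqrt(d)) = (a + b*sqrt(d)) + (a - b*sqrt(d)) = 2a
= 2 * (-8)
= -16

-16


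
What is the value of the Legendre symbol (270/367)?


p = 367 is prime, so compute (270/367) with the reciprocity algorithm (Jacobi-symbol steps: pull out 2s via (2/n), flip via reciprocity, reduce):
  pull out 2: (2/367) = +1  (since 367 mod 8 = 7)
  reciprocity: (135/367) -> -(367/135)
  reduce: (97/135)
  reciprocity: (97/135) -> +(135/97)
  reduce: (38/97)
  pull out 2: (2/97) = +1  (since 97 mod 8 = 1)
  reciprocity: (19/97) -> +(97/19)
  reduce: (2/19)
  pull out 2: (2/19) = -1  (since 19 mod 8 = 3)
  (1/19) = 1
Product of signs = 1
(270/367) = 1

1


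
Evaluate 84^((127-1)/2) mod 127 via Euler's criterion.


p = 127 is prime and the exponent is (p-1)/2 = 63, so by Euler's criterion 84^63 = (84/127) = +1 or -1 mod 127.
Compute by square-and-multiply:
  63 = 32 + 16 + 8 + 4 + 2 + 1 (binary 111111)
  Repeated squaring mod 127: 84^1 = 84, 84^2 = 71, 84^4 = 88, 84^8 = 124, 84^16 = 9, 84^32 = 81
  84^63 = 84^32 * 84^16 * 84^8 * 84^4 * 84^2 * 84^1 = 81 * 9 * 124 * 88 * 71 * 84 mod 127
    81 * 9 = 729 = 94 mod 127
    94 * 124 = 11656 = 99 mod 127
    99 * 88 = 8712 = 76 mod 127
    76 * 71 = 5396 = 62 mod 127
    62 * 84 = 5208 = 1 mod 127
  84^63 = 1 mod 127
Result 1: 84 is a quadratic residue mod 127.
84^63 mod 127 = 1

1


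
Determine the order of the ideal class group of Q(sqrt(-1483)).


K = Q(sqrt(-1483)). d mod 4 = 1, so D = disc(K) = d = -1483
h(K) equals the number of primitive reduced positive-definite forms (a, b, c) = a*x^2 + b*x*y + c*y^2 with b^2 - 4ac = D,
where reduced means |b| <= a <= c, with b >= 0 whenever |b| = a or a = c, and primitive means gcd(a, b, c) = 1.
Reduced forces 3a^2 <= |D| = 1483, so 1 <= a <= 22; b must have the parity of D, and c = (b^2 - D)/(4a) must be an integer >= a.
Enumerate a = 1..22, b in [-a, a]:
  a=1: (1, 1, 371)  [1]
  a=2..6: none
  a=7: (7, -1, 53), (7, 1, 53)  [2]
  a=8..12: none
  a=13: (13, -5, 29), (13, 5, 29)  [2]
  a=14..16: none
  a=17: (17, -9, 23), (17, 9, 23)  [2]
  a=18..22: none
Total reduced forms: 1 + 2 + 2 + 2 = 7
h = 7

7


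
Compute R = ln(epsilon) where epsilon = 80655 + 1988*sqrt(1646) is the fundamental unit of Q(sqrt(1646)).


epsilon = 80655 + 1988*sqrt(1646)
= 161310.0000
R = ln(161310.0000)
= 11.9911

11.9911


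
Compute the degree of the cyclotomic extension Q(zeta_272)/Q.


The degree equals Euler's totient phi(272).
272 = 2^4 * 17
phi(272) = 128

128


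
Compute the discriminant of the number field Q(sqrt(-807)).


For K = Q(sqrt(d)) with d squarefree: disc(K) = d if d = 1 mod 4, and disc(K) = 4d if d = 2 or 3 mod 4.
Here d = -807, and d mod 4 = 1.
d = 1 mod 4 (O_K = Z[(1+sqrt(d))/2]), so disc(K) = d = -807

-807


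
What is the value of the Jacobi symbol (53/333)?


Compute (53/333) via quadratic reciprocity:
  reciprocity: (53/333) -> +(333/53)
  reduce: (15/53)
  reciprocity: (15/53) -> +(53/15)
  reduce: (8/15)
  pull out 2: (2/15) = +1  (since 15 mod 8 = 7)
  pull out 2: (2/15) = +1  (since 15 mod 8 = 7)
  pull out 2: (2/15) = +1  (since 15 mod 8 = 7)
  (1/15) = 1
Product of signs = 1

1


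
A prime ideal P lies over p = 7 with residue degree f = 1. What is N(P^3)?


N(P^a) = p^(a*f)
= 7^(3*1)
= 7^3
= 343

343


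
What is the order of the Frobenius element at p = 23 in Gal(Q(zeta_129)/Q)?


The Frobenius at p in Gal(Q(zeta_n)/Q) = (Z/nZ)* is the class of p, so its order is ord_129(23), the smallest k >= 1 with 23^k = 1 mod 129.
n = 129 = 3 * 43, phi(129) = 84; the order divides phi(n).
Divisors of 84: 1, 2, 3, 4, 6, 7, 12, 14, 21, 28, 42, 84
Repeated squaring mod 129: 23^1 = 23, 23^2 = 13, 23^4 = 40, 23^8 = 52, 23^16 = 124, 23^32 = 25, 23^64 = 109
Test divisors in increasing order:
  k=1: 23^1 = 23 mod 129
  k=2: 23^2 = 13 mod 129
  k=3: 23^3 = 13 * 23 = 41 mod 129
  k=4: 23^4 = 40 mod 129
  k=6: 23^6 = 40 * 13 = 4 mod 129
  k=7: 23^7 = 40 * 13 * 23 = 92 mod 129
  k=12: 23^12 = 52 * 40 = 16 mod 129
  k=14: 23^14 = 52 * 40 * 13 = 79 mod 129
  k=21: 23^21 = 124 * 40 * 23 = 44 mod 129
  k=28: 23^28 = 124 * 52 * 40 = 49 mod 129
  k=42: 23^42 = 25 * 52 * 13 = 1 mod 129  <- first divisor giving 1
Order = 42

42


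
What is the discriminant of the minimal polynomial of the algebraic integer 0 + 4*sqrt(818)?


The element 0 + 4*sqrt(818) has minimal polynomial:
x^2 + 0*x - 13088
Discriminant = (0)^2 - 4*(-13088)
= 0 + 52352
= 52352

52352


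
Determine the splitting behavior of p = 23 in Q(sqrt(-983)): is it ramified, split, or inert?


K = Q(sqrt(-983)). Since d mod 4 = 1, disc(K) = -983.
Check p | disc: -983 mod 23 = 6.
p does not divide disc. Compute Legendre symbol (d/p):
6^((23-1)/2) mod 23 = 1
(d/p) = 1, so p splits: (p) = P*P' with e=1, f=1, g=2.
Therefore p is split.

split


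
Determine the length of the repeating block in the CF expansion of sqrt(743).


Run the CF algorithm for sqrt(743).
a_0 = floor(sqrt(743)) = 27; set m_0=0, q_0=1.
Recurrence: m' = q*a - m,  q' = (d - m'^2)/q,  a' = floor((a_0 + m')/q').
  step 1: m=27, q=14, a=3
  step 2: m=15, q=37, a=1
  step 3: m=22, q=7, a=7
  step 4: m=27, q=2, a=27
  step 5: m=27, q=7, a=7
  step 6: m=22, q=37, a=1
  step 7: m=15, q=14, a=3
  step 8: m=27, q=1, a=54
a_8 = 2*a_0 = 54, so the period closes here.
sqrt(743) = [27; 3, 1, 7, 27, 7, 1, 3, 54]
Period length = 8

8


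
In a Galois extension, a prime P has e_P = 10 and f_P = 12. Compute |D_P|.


|D_P| = e * f
= 10 * 12
= 120

120


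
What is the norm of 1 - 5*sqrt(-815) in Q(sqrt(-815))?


N(a + b*sqrt(d)) = a^2 - d*b^2
= (1)^2 - (-815)*(-5)^2
= 1 + 20375
= 20376

20376


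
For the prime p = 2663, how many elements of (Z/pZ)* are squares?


For prime p, the number of non-zero quadratic residues is (p-1)/2.
= (2663-1)/2
= 1331

1331


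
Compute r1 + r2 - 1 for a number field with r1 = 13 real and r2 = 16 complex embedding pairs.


By Dirichlet's unit theorem:
rank = r1 + r2 - 1
= 13 + 16 - 1
= 28

28


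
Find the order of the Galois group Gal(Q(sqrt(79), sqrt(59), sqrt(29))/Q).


The 3 square roots of distinct primes are multiplicatively independent over Q,
so [K:Q] = 2^3 and Gal(K/Q) is isomorphic to (Z/2Z)^3.
|Gal| = 2^3 = 8

8


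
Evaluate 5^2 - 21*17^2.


x^2 - d*y^2
= 5^2 - 21*17^2
= 25 - 6069
= -6044

-6044


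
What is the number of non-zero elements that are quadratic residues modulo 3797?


For prime p, the number of non-zero quadratic residues is (p-1)/2.
= (3797-1)/2
= 1898

1898


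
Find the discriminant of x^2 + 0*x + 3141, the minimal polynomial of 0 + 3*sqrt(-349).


The element 0 + 3*sqrt(-349) has minimal polynomial:
x^2 + 0*x + 3141
Discriminant = (0)^2 - 4*(3141)
= 0 - 12564
= -12564

-12564


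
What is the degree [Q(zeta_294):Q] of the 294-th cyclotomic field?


The degree equals Euler's totient phi(294).
294 = 2 * 3 * 7^2
phi(294) = 84

84


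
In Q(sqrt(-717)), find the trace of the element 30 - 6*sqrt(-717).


Tr(a + b*sqrt(d)) = (a + b*sqrt(d)) + (a - b*sqrt(d)) = 2a
= 2 * (30)
= 60

60


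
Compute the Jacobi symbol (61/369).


Compute (61/369) via quadratic reciprocity:
  reciprocity: (61/369) -> +(369/61)
  reduce: (3/61)
  reciprocity: (3/61) -> +(61/3)
  reduce: (1/3)
  (1/3) = 1
Product of signs = 1

1


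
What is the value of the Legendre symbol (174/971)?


p = 971 is prime, so compute (174/971) with the reciprocity algorithm (Jacobi-symbol steps: pull out 2s via (2/n), flip via reciprocity, reduce):
  pull out 2: (2/971) = -1  (since 971 mod 8 = 3)
  reciprocity: (87/971) -> -(971/87)
  reduce: (14/87)
  pull out 2: (2/87) = +1  (since 87 mod 8 = 7)
  reciprocity: (7/87) -> -(87/7)
  reduce: (3/7)
  reciprocity: (3/7) -> -(7/3)
  reduce: (1/3)
  (1/3) = 1
Product of signs = 1
(174/971) = 1

1


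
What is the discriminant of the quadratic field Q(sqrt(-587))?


For K = Q(sqrt(d)) with d squarefree: disc(K) = d if d = 1 mod 4, and disc(K) = 4d if d = 2 or 3 mod 4.
Here d = -587, and d mod 4 = 1.
d = 1 mod 4 (O_K = Z[(1+sqrt(d))/2]), so disc(K) = d = -587

-587


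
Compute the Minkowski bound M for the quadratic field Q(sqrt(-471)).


d = -471, d mod 4 = 1, so disc(K) = d = -471; |disc(K)| = 471
Imaginary quadratic field, so n = 2, s = r2 = 1, r1 = 0
M = (n!/n^n) * (4/pi)^s * sqrt(|disc(K)|) = (2!/2^2) * (4/pi)^1 * sqrt(471)
= 0.5 * 1.273240 * 21.702534
= 13.8163

13.8163


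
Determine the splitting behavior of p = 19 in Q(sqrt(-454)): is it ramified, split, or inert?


K = Q(sqrt(-454)). Since d mod 4 = 2, disc(K) = -1816.
Check p | disc: -1816 mod 19 = 8.
p does not divide disc. Compute Legendre symbol (d/p):
2^((19-1)/2) mod 19 = -1
(d/p) = -1, so p is inert: (p) stays prime with e=1, f=2, g=1.
Therefore p is inert.

inert


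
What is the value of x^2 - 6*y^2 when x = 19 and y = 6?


x^2 - d*y^2
= 19^2 - 6*6^2
= 361 - 216
= 145

145


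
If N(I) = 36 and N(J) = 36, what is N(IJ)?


N(IJ) = N(I) * N(J)
= 36 * 36
= 1296

1296


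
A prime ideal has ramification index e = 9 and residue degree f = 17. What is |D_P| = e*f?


|D_P| = e * f
= 9 * 17
= 153

153


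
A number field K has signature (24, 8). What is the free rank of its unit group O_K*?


By Dirichlet's unit theorem:
rank = r1 + r2 - 1
= 24 + 8 - 1
= 31

31


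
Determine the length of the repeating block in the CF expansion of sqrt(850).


Run the CF algorithm for sqrt(850).
a_0 = floor(sqrt(850)) = 29; set m_0=0, q_0=1.
Recurrence: m' = q*a - m,  q' = (d - m'^2)/q,  a' = floor((a_0 + m')/q').
  step 1: m=29, q=9, a=6
  step 2: m=25, q=25, a=2
  step 3: m=25, q=9, a=6
  step 4: m=29, q=1, a=58
a_4 = 2*a_0 = 58, so the period closes here.
sqrt(850) = [29; 6, 2, 6, 58]
Period length = 4

4


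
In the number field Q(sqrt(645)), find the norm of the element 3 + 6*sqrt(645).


N(a + b*sqrt(d)) = a^2 - d*b^2
= (3)^2 - (645)*(6)^2
= 9 - 23220
= -23211

-23211


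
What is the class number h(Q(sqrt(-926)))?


K = Q(sqrt(-926)). d mod 4 = 2, so D = disc(K) = 4d = -3704
h(K) equals the number of primitive reduced positive-definite forms (a, b, c) = a*x^2 + b*x*y + c*y^2 with b^2 - 4ac = D,
where reduced means |b| <= a <= c, with b >= 0 whenever |b| = a or a = c, and primitive means gcd(a, b, c) = 1.
Reduced forces 3a^2 <= |D| = 3704, so 1 <= a <= 35; b must have the parity of D, and c = (b^2 - D)/(4a) must be an integer >= a.
Enumerate a = 1..35, b in [-a, a]:
  a=1: (1, 0, 926)  [1]
  a=2: (2, 0, 463)  [1]
  a=3: (3, -2, 309), (3, 2, 309)  [2]
  a=4: none
  a=5: (5, -4, 186), (5, 4, 186)  [2]
  a=6: (6, -4, 155), (6, 4, 155)  [2]
  a=7..8: none
  a=9: (9, -2, 103), (9, 2, 103)  [2]
  a=10: (10, -4, 93), (10, 4, 93)  [2]
  a=11: (11, -6, 85), (11, 6, 85)  [2]
  a=12: none
  a=13: (13, -12, 74), (13, 12, 74)  [2]
  a=14: none
  a=15: (15, -14, 65), (15, -4, 62), (15, 4, 62), (15, 14, 65)  [4]
  a=16: none
  a=17: (17, -6, 55), (17, 6, 55)  [2]
  a=18: (18, -16, 55), (18, 16, 55)  [2]
  a=19: (19, -18, 53), (19, 18, 53)  [2]
  a=20..21: none
  a=22: (22, -16, 45), (22, 16, 45)  [2]
  a=23..24: none
  a=25: (25, -14, 39), (25, 14, 39)  [2]
  a=26: (26, -12, 37), (26, 12, 37)  [2]
  a=27: (27, -20, 38), (27, 20, 38)  [2]
  a=28..29: none
  a=30: (30, -16, 33), (30, -4, 31), (30, 4, 31), (30, 16, 33)  [4]
  a=31..32: none
  a=33: (33, -28, 34), (33, 28, 34)  [2]
  a=34..35: none
Total reduced forms: 1 + 1 + 2 + 2 + 2 + 2 + 2 + 2 + 2 + 4 + 2 + 2 + 2 + 2 + 2 + 2 + 2 + 4 + 2 = 40
h = 40

40


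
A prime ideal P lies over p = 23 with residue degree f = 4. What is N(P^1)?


N(P^a) = p^(a*f)
= 23^(1*4)
= 23^4
= 279841

279841


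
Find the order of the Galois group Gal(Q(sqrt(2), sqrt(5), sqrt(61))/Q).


The 3 square roots of distinct primes are multiplicatively independent over Q,
so [K:Q] = 2^3 and Gal(K/Q) is isomorphic to (Z/2Z)^3.
|Gal| = 2^3 = 8

8


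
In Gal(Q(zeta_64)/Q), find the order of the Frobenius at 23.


The Frobenius at p in Gal(Q(zeta_n)/Q) = (Z/nZ)* is the class of p, so its order is ord_64(23), the smallest k >= 1 with 23^k = 1 mod 64.
n = 64 = 2^6, phi(64) = 32; the order divides phi(n).
Divisors of 32: 1, 2, 4, 8, 16, 32
Repeated squaring mod 64: 23^1 = 23, 23^2 = 17, 23^4 = 33, 23^8 = 1, 23^16 = 1, 23^32 = 1
Test divisors in increasing order:
  k=1: 23^1 = 23 mod 64
  k=2: 23^2 = 17 mod 64
  k=4: 23^4 = 33 mod 64
  k=8: 23^8 = 1 mod 64  <- first divisor giving 1
Order = 8

8


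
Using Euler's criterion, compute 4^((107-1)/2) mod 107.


p = 107 is prime and the exponent is (p-1)/2 = 53, so by Euler's criterion 4^53 = (4/107) = +1 or -1 mod 107.
Compute by square-and-multiply:
  53 = 32 + 16 + 4 + 1 (binary 110101)
  Repeated squaring mod 107: 4^1 = 4, 4^2 = 16, 4^4 = 42, 4^8 = 52, 4^16 = 29, 4^32 = 92
  4^53 = 4^32 * 4^16 * 4^4 * 4^1 = 92 * 29 * 42 * 4 mod 107
    92 * 29 = 2668 = 100 mod 107
    100 * 42 = 4200 = 27 mod 107
    27 * 4 = 108 = 1 mod 107
  4^53 = 1 mod 107
Result 1: 4 is a quadratic residue mod 107.
4^53 mod 107 = 1

1


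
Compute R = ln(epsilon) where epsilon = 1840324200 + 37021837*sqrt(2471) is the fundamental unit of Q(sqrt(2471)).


epsilon = 1840324200 + 37021837*sqrt(2471)
= 3.6806e+09
R = ln(3.6806e+09)
= 22.0264

22.0264


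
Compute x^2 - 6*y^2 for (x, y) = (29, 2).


x^2 - d*y^2
= 29^2 - 6*2^2
= 841 - 24
= 817

817


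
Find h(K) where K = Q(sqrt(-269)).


K = Q(sqrt(-269)). d mod 4 = 3, so D = disc(K) = 4d = -1076
h(K) equals the number of primitive reduced positive-definite forms (a, b, c) = a*x^2 + b*x*y + c*y^2 with b^2 - 4ac = D,
where reduced means |b| <= a <= c, with b >= 0 whenever |b| = a or a = c, and primitive means gcd(a, b, c) = 1.
Reduced forces 3a^2 <= |D| = 1076, so 1 <= a <= 18; b must have the parity of D, and c = (b^2 - D)/(4a) must be an integer >= a.
Enumerate a = 1..18, b in [-a, a]:
  a=1: (1, 0, 269)  [1]
  a=2: (2, 2, 135)  [1]
  a=3: (3, -2, 90), (3, 2, 90)  [2]
  a=4: none
  a=5: (5, -2, 54), (5, 2, 54)  [2]
  a=6: (6, -2, 45), (6, 2, 45)  [2]
  a=7: (7, -4, 39), (7, 4, 39)  [2]
  a=8: none
  a=9: (9, -2, 30), (9, 2, 30)  [2]
  a=10: (10, -2, 27), (10, 2, 27)  [2]
  a=11..12: none
  a=13: (13, -4, 21), (13, 4, 21)  [2]
  a=14: (14, -10, 21), (14, 10, 21)  [2]
  a=15: (15, -8, 19), (15, -2, 18), (15, 2, 18), (15, 8, 19)  [4]
  a=16..18: none
Total reduced forms: 1 + 1 + 2 + 2 + 2 + 2 + 2 + 2 + 2 + 2 + 4 = 22
h = 22

22


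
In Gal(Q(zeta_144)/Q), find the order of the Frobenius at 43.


The Frobenius at p in Gal(Q(zeta_n)/Q) = (Z/nZ)* is the class of p, so its order is ord_144(43), the smallest k >= 1 with 43^k = 1 mod 144.
n = 144 = 2^4 * 3^2, phi(144) = 48; the order divides phi(n).
Divisors of 48: 1, 2, 3, 4, 6, 8, 12, 16, 24, 48
Repeated squaring mod 144: 43^1 = 43, 43^2 = 121, 43^4 = 97, 43^8 = 49, 43^16 = 97, 43^32 = 49
Test divisors in increasing order:
  k=1: 43^1 = 43 mod 144
  k=2: 43^2 = 121 mod 144
  k=3: 43^3 = 121 * 43 = 19 mod 144
  k=4: 43^4 = 97 mod 144
  k=6: 43^6 = 97 * 121 = 73 mod 144
  k=8: 43^8 = 49 mod 144
  k=12: 43^12 = 49 * 97 = 1 mod 144  <- first divisor giving 1
Order = 12

12


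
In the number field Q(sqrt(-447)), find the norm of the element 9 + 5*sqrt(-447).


N(a + b*sqrt(d)) = a^2 - d*b^2
= (9)^2 - (-447)*(5)^2
= 81 + 11175
= 11256

11256


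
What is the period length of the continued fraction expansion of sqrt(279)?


Run the CF algorithm for sqrt(279).
a_0 = floor(sqrt(279)) = 16; set m_0=0, q_0=1.
Recurrence: m' = q*a - m,  q' = (d - m'^2)/q,  a' = floor((a_0 + m')/q').
  step 1: m=16, q=23, a=1
  step 2: m=7, q=10, a=2
  step 3: m=13, q=11, a=2
  step 4: m=9, q=18, a=1
  step 5: m=9, q=11, a=2
  step 6: m=13, q=10, a=2
  step 7: m=7, q=23, a=1
  step 8: m=16, q=1, a=32
a_8 = 2*a_0 = 32, so the period closes here.
sqrt(279) = [16; 1, 2, 2, 1, 2, 2, 1, 32]
Period length = 8

8


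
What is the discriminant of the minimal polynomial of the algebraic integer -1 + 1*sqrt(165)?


The element -1 + 1*sqrt(165) has minimal polynomial:
x^2 + 2*x - 164
Discriminant = (2)^2 - 4*(-164)
= 4 + 656
= 660

660


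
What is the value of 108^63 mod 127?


p = 127 is prime and the exponent is (p-1)/2 = 63, so by Euler's criterion 108^63 = (108/127) = +1 or -1 mod 127.
Compute by square-and-multiply:
  63 = 32 + 16 + 8 + 4 + 2 + 1 (binary 111111)
  Repeated squaring mod 127: 108^1 = 108, 108^2 = 107, 108^4 = 19, 108^8 = 107, 108^16 = 19, 108^32 = 107
  108^63 = 108^32 * 108^16 * 108^8 * 108^4 * 108^2 * 108^1 = 107 * 19 * 107 * 19 * 107 * 108 mod 127
    107 * 19 = 2033 = 1 mod 127
    1 * 107 = 107 = 107 mod 127
    107 * 19 = 2033 = 1 mod 127
    1 * 107 = 107 = 107 mod 127
    107 * 108 = 11556 = 126 mod 127
  108^63 = 126 mod 127
Result 126 = p - 1 = -1 mod 127: 108 is a quadratic non-residue mod 127. As a residue in [0, p-1] the value is 126.
108^63 mod 127 = 126

126


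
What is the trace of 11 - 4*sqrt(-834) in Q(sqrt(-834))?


Tr(a + b*sqrt(d)) = (a + b*sqrt(d)) + (a - b*sqrt(d)) = 2a
= 2 * (11)
= 22

22


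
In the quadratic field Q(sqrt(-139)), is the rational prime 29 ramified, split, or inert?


K = Q(sqrt(-139)). Since d mod 4 = 1, disc(K) = -139.
Check p | disc: -139 mod 29 = 6.
p does not divide disc. Compute Legendre symbol (d/p):
6^((29-1)/2) mod 29 = 1
(d/p) = 1, so p splits: (p) = P*P' with e=1, f=1, g=2.
Therefore p is split.

split


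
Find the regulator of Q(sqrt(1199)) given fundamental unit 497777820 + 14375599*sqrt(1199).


epsilon = 497777820 + 14375599*sqrt(1199)
= 9.9556e+08
R = ln(9.9556e+08)
= 20.7188

20.7188


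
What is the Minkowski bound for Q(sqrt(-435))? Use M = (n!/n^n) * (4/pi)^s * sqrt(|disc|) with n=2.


d = -435, d mod 4 = 1, so disc(K) = d = -435; |disc(K)| = 435
Imaginary quadratic field, so n = 2, s = r2 = 1, r1 = 0
M = (n!/n^n) * (4/pi)^s * sqrt(|disc(K)|) = (2!/2^2) * (4/pi)^1 * sqrt(435)
= 0.5 * 1.273240 * 20.856654
= 13.2778

13.2778


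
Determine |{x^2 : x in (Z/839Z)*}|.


For prime p, the number of non-zero quadratic residues is (p-1)/2.
= (839-1)/2
= 419

419


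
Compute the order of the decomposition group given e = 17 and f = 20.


|D_P| = e * f
= 17 * 20
= 340

340


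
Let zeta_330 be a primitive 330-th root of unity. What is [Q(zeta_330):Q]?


The degree equals Euler's totient phi(330).
330 = 2 * 3 * 5 * 11
phi(330) = 80

80


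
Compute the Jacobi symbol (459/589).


Compute (459/589) via quadratic reciprocity:
  reciprocity: (459/589) -> +(589/459)
  reduce: (130/459)
  pull out 2: (2/459) = -1  (since 459 mod 8 = 3)
  reciprocity: (65/459) -> +(459/65)
  reduce: (4/65)
  pull out 2: (2/65) = +1  (since 65 mod 8 = 1)
  pull out 2: (2/65) = +1  (since 65 mod 8 = 1)
  (1/65) = 1
Product of signs = -1

-1


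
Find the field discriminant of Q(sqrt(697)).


For K = Q(sqrt(d)) with d squarefree: disc(K) = d if d = 1 mod 4, and disc(K) = 4d if d = 2 or 3 mod 4.
Here d = 697, and d mod 4 = 1.
d = 1 mod 4 (O_K = Z[(1+sqrt(d))/2]), so disc(K) = d = 697

697


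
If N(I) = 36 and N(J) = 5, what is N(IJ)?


N(IJ) = N(I) * N(J)
= 36 * 5
= 180

180


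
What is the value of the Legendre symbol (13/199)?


p = 199 is prime, so compute (13/199) with the reciprocity algorithm (Jacobi-symbol steps: pull out 2s via (2/n), flip via reciprocity, reduce):
  reciprocity: (13/199) -> +(199/13)
  reduce: (4/13)
  pull out 2: (2/13) = -1  (since 13 mod 8 = 5)
  pull out 2: (2/13) = -1  (since 13 mod 8 = 5)
  (1/13) = 1
Product of signs = 1
(13/199) = 1

1


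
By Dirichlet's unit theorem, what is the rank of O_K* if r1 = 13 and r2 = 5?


By Dirichlet's unit theorem:
rank = r1 + r2 - 1
= 13 + 5 - 1
= 17

17


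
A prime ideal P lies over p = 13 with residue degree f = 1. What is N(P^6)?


N(P^a) = p^(a*f)
= 13^(6*1)
= 13^6
= 4826809

4826809


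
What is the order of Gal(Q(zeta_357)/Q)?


|Gal(Q(zeta_357)/Q)| = phi(357)
= 192

192


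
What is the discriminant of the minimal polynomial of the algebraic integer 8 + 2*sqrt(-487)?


The element 8 + 2*sqrt(-487) has minimal polynomial:
x^2 - 16*x + 2012
Discriminant = (-16)^2 - 4*(2012)
= 256 - 8048
= -7792

-7792


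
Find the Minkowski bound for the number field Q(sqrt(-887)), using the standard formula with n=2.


d = -887, d mod 4 = 1, so disc(K) = d = -887; |disc(K)| = 887
Imaginary quadratic field, so n = 2, s = r2 = 1, r1 = 0
M = (n!/n^n) * (4/pi)^s * sqrt(|disc(K)|) = (2!/2^2) * (4/pi)^1 * sqrt(887)
= 0.5 * 1.273240 * 29.782545
= 18.9602

18.9602


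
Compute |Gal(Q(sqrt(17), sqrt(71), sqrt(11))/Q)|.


The 3 square roots of distinct primes are multiplicatively independent over Q,
so [K:Q] = 2^3 and Gal(K/Q) is isomorphic to (Z/2Z)^3.
|Gal| = 2^3 = 8

8


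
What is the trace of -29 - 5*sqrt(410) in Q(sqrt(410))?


Tr(a + b*sqrt(d)) = (a + b*sqrt(d)) + (a - b*sqrt(d)) = 2a
= 2 * (-29)
= -58

-58


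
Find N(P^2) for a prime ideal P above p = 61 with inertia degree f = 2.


N(P^a) = p^(a*f)
= 61^(2*2)
= 61^4
= 13845841

13845841


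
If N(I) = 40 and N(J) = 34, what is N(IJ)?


N(IJ) = N(I) * N(J)
= 40 * 34
= 1360

1360


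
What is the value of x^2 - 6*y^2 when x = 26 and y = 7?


x^2 - d*y^2
= 26^2 - 6*7^2
= 676 - 294
= 382

382


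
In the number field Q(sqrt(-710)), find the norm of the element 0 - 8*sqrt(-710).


N(a + b*sqrt(d)) = a^2 - d*b^2
= (0)^2 - (-710)*(-8)^2
= 0 + 45440
= 45440

45440


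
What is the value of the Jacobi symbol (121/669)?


Compute (121/669) via quadratic reciprocity:
  reciprocity: (121/669) -> +(669/121)
  reduce: (64/121)
  pull out 2: (2/121) = +1  (since 121 mod 8 = 1)
  pull out 2: (2/121) = +1  (since 121 mod 8 = 1)
  pull out 2: (2/121) = +1  (since 121 mod 8 = 1)
  pull out 2: (2/121) = +1  (since 121 mod 8 = 1)
  pull out 2: (2/121) = +1  (since 121 mod 8 = 1)
  pull out 2: (2/121) = +1  (since 121 mod 8 = 1)
  (1/121) = 1
Product of signs = 1

1


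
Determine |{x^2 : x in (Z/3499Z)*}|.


For prime p, the number of non-zero quadratic residues is (p-1)/2.
= (3499-1)/2
= 1749

1749


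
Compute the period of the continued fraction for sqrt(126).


Run the CF algorithm for sqrt(126).
a_0 = floor(sqrt(126)) = 11; set m_0=0, q_0=1.
Recurrence: m' = q*a - m,  q' = (d - m'^2)/q,  a' = floor((a_0 + m')/q').
  step 1: m=11, q=5, a=4
  step 2: m=9, q=9, a=2
  step 3: m=9, q=5, a=4
  step 4: m=11, q=1, a=22
a_4 = 2*a_0 = 22, so the period closes here.
sqrt(126) = [11; 4, 2, 4, 22]
Period length = 4

4


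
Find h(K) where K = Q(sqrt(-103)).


K = Q(sqrt(-103)). d mod 4 = 1, so D = disc(K) = d = -103
h(K) equals the number of primitive reduced positive-definite forms (a, b, c) = a*x^2 + b*x*y + c*y^2 with b^2 - 4ac = D,
where reduced means |b| <= a <= c, with b >= 0 whenever |b| = a or a = c, and primitive means gcd(a, b, c) = 1.
Reduced forces 3a^2 <= |D| = 103, so 1 <= a <= 5; b must have the parity of D, and c = (b^2 - D)/(4a) must be an integer >= a.
Enumerate a = 1..5, b in [-a, a]:
  a=1: (1, 1, 26)  [1]
  a=2: (2, -1, 13), (2, 1, 13)  [2]
  a=3: none
  a=4: (4, -3, 7), (4, 3, 7)  [2]
  a=5: none
Total reduced forms: 1 + 2 + 2 = 5
h = 5

5


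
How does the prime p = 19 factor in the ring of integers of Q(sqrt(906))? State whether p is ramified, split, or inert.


K = Q(sqrt(906)). Since d mod 4 = 2, disc(K) = 3624.
Check p | disc: 3624 mod 19 = 14.
p does not divide disc. Compute Legendre symbol (d/p):
13^((19-1)/2) mod 19 = -1
(d/p) = -1, so p is inert: (p) stays prime with e=1, f=2, g=1.
Therefore p is inert.

inert


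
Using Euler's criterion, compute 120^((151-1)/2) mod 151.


p = 151 is prime and the exponent is (p-1)/2 = 75, so by Euler's criterion 120^75 = (120/151) = +1 or -1 mod 151.
Compute by square-and-multiply:
  75 = 64 + 8 + 2 + 1 (binary 1001011)
  Repeated squaring mod 151: 120^1 = 120, 120^2 = 55, 120^4 = 5, 120^8 = 25, 120^16 = 21, 120^32 = 139, 120^64 = 144
  120^75 = 120^64 * 120^8 * 120^2 * 120^1 = 144 * 25 * 55 * 120 mod 151
    144 * 25 = 3600 = 127 mod 151
    127 * 55 = 6985 = 39 mod 151
    39 * 120 = 4680 = 150 mod 151
  120^75 = 150 mod 151
Result 150 = p - 1 = -1 mod 151: 120 is a quadratic non-residue mod 151. As a residue in [0, p-1] the value is 150.
120^75 mod 151 = 150

150


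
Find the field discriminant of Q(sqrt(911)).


For K = Q(sqrt(d)) with d squarefree: disc(K) = d if d = 1 mod 4, and disc(K) = 4d if d = 2 or 3 mod 4.
Here d = 911, and d mod 4 = 3.
d = 3 mod 4, not 1 (O_K = Z[sqrt(d)]), so disc(K) = 4d = 4 * (911) = 3644

3644


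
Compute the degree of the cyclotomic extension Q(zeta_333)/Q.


The degree equals Euler's totient phi(333).
333 = 3^2 * 37
phi(333) = 216

216


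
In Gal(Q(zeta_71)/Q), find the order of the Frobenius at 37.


The Frobenius at p in Gal(Q(zeta_n)/Q) = (Z/nZ)* is the class of p, so its order is ord_71(37), the smallest k >= 1 with 37^k = 1 mod 71.
n = 71 = 71, phi(71) = 70; the order divides phi(n).
Divisors of 70: 1, 2, 5, 7, 10, 14, 35, 70
Repeated squaring mod 71: 37^1 = 37, 37^2 = 20, 37^4 = 45, 37^8 = 37, 37^16 = 20, 37^32 = 45, 37^64 = 37
Test divisors in increasing order:
  k=1: 37^1 = 37 mod 71
  k=2: 37^2 = 20 mod 71
  k=5: 37^5 = 45 * 37 = 32 mod 71
  k=7: 37^7 = 45 * 20 * 37 = 1 mod 71  <- first divisor giving 1
Order = 7

7


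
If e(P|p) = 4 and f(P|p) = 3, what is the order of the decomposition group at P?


|D_P| = e * f
= 4 * 3
= 12

12


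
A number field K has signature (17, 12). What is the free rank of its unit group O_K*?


By Dirichlet's unit theorem:
rank = r1 + r2 - 1
= 17 + 12 - 1
= 28

28


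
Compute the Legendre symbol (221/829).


p = 829 is prime, so compute (221/829) with the reciprocity algorithm (Jacobi-symbol steps: pull out 2s via (2/n), flip via reciprocity, reduce):
  reciprocity: (221/829) -> +(829/221)
  reduce: (166/221)
  pull out 2: (2/221) = -1  (since 221 mod 8 = 5)
  reciprocity: (83/221) -> +(221/83)
  reduce: (55/83)
  reciprocity: (55/83) -> -(83/55)
  reduce: (28/55)
  pull out 2: (2/55) = +1  (since 55 mod 8 = 7)
  pull out 2: (2/55) = +1  (since 55 mod 8 = 7)
  reciprocity: (7/55) -> -(55/7)
  reduce: (6/7)
  pull out 2: (2/7) = +1  (since 7 mod 8 = 7)
  reciprocity: (3/7) -> -(7/3)
  reduce: (1/3)
  (1/3) = 1
Product of signs = 1
(221/829) = 1

1


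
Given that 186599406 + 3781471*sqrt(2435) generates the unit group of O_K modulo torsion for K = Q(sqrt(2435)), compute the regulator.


epsilon = 186599406 + 3781471*sqrt(2435)
= 3.7320e+08
R = ln(3.7320e+08)
= 19.7376

19.7376


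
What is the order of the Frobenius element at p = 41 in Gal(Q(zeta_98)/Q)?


The Frobenius at p in Gal(Q(zeta_n)/Q) = (Z/nZ)* is the class of p, so its order is ord_98(41), the smallest k >= 1 with 41^k = 1 mod 98.
n = 98 = 2 * 7^2, phi(98) = 42; the order divides phi(n).
Divisors of 42: 1, 2, 3, 6, 7, 14, 21, 42
Repeated squaring mod 98: 41^1 = 41, 41^2 = 15, 41^4 = 29, 41^8 = 57, 41^16 = 15, 41^32 = 29
Test divisors in increasing order:
  k=1: 41^1 = 41 mod 98
  k=2: 41^2 = 15 mod 98
  k=3: 41^3 = 15 * 41 = 27 mod 98
  k=6: 41^6 = 29 * 15 = 43 mod 98
  k=7: 41^7 = 29 * 15 * 41 = 97 mod 98
  k=14: 41^14 = 57 * 29 * 15 = 1 mod 98  <- first divisor giving 1
Order = 14

14


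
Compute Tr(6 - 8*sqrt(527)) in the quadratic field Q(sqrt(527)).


Tr(a + b*sqrt(d)) = (a + b*sqrt(d)) + (a - b*sqrt(d)) = 2a
= 2 * (6)
= 12

12


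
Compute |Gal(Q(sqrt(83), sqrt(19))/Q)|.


The 2 square roots of distinct primes are multiplicatively independent over Q,
so [K:Q] = 2^2 and Gal(K/Q) is isomorphic to (Z/2Z)^2.
|Gal| = 2^2 = 4

4


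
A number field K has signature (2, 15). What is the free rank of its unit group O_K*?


By Dirichlet's unit theorem:
rank = r1 + r2 - 1
= 2 + 15 - 1
= 16

16


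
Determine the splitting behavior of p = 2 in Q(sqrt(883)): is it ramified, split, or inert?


K = Q(sqrt(883)). Since d mod 4 = 3, disc(K) = 3532.
Check p | disc: 3532 mod 2 = 0.
p divides disc, so p ramifies: (p) = P^2 with e=2, f=1, g=1.
Therefore p is ramified.

ramified


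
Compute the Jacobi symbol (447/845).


Compute (447/845) via quadratic reciprocity:
  reciprocity: (447/845) -> +(845/447)
  reduce: (398/447)
  pull out 2: (2/447) = +1  (since 447 mod 8 = 7)
  reciprocity: (199/447) -> -(447/199)
  reduce: (49/199)
  reciprocity: (49/199) -> +(199/49)
  reduce: (3/49)
  reciprocity: (3/49) -> +(49/3)
  reduce: (1/3)
  (1/3) = 1
Product of signs = -1

-1


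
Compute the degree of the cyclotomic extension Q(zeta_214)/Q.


The degree equals Euler's totient phi(214).
214 = 2 * 107
phi(214) = 106

106


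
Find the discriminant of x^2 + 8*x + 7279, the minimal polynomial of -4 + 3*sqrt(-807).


The element -4 + 3*sqrt(-807) has minimal polynomial:
x^2 + 8*x + 7279
Discriminant = (8)^2 - 4*(7279)
= 64 - 29116
= -29052

-29052


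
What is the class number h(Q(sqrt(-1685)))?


K = Q(sqrt(-1685)). d mod 4 = 3, so D = disc(K) = 4d = -6740
h(K) equals the number of primitive reduced positive-definite forms (a, b, c) = a*x^2 + b*x*y + c*y^2 with b^2 - 4ac = D,
where reduced means |b| <= a <= c, with b >= 0 whenever |b| = a or a = c, and primitive means gcd(a, b, c) = 1.
Reduced forces 3a^2 <= |D| = 6740, so 1 <= a <= 47; b must have the parity of D, and c = (b^2 - D)/(4a) must be an integer >= a.
Enumerate a = 1..47, b in [-a, a]:
  a=1: (1, 0, 1685)  [1]
  a=2: (2, 2, 843)  [1]
  a=3: (3, -2, 562), (3, 2, 562)  [2]
  a=4: none
  a=5: (5, 0, 337)  [1]
  a=6: (6, -2, 281), (6, 2, 281)  [2]
  a=7: (7, -6, 242), (7, 6, 242)  [2]
  a=8: none
  a=9: (9, -8, 189), (9, 8, 189)  [2]
  a=10: (10, 10, 171)  [1]
  a=11: (11, -6, 154), (11, 6, 154)  [2]
  a=12..13: none
  a=14: (14, -6, 121), (14, 6, 121)  [2]
  a=15: (15, -10, 114), (15, 10, 114)  [2]
  a=16: none
  a=17: (17, -14, 102), (17, 14, 102)  [2]
  a=18: (18, -10, 95), (18, 10, 95)  [2]
  a=19: (19, -10, 90), (19, 10, 90)  [2]
  a=20: none
  a=21: (21, -20, 85), (21, -8, 81), (21, 8, 81), (21, 20, 85)  [4]
  a=22: (22, -6, 77), (22, 6, 77)  [2]
  a=23..26: none
  a=27: (27, -8, 63), (27, 8, 63)  [2]
  a=28..29: none
  a=30: (30, -10, 57), (30, 10, 57)  [2]
  a=31: (31, -24, 59), (31, 24, 59)  [2]
  a=32: none
  a=33: (33, -28, 57), (33, -16, 53), (33, 16, 53), (33, 28, 57)  [4]
  a=34: (34, -14, 51), (34, 14, 51)  [2]
  a=35: (35, -20, 51), (35, 20, 51)  [2]
  a=36..37: none
  a=38: (38, -10, 45), (38, 10, 45)  [2]
  a=39..40: none
  a=41: (41, -36, 49), (41, 36, 49)  [2]
  a=42: (42, -34, 47), (42, -22, 43), (42, 22, 43), (42, 34, 47)  [4]
  a=43..47: none
Total reduced forms: 1 + 1 + 2 + 1 + 2 + 2 + 2 + 1 + 2 + 2 + 2 + 2 + 2 + 2 + 4 + 2 + 2 + 2 + 2 + 4 + 2 + 2 + 2 + 2 + 4 = 52
h = 52

52


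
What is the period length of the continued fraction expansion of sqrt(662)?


Run the CF algorithm for sqrt(662).
a_0 = floor(sqrt(662)) = 25; set m_0=0, q_0=1.
Recurrence: m' = q*a - m,  q' = (d - m'^2)/q,  a' = floor((a_0 + m')/q').
  step 1: m=25, q=37, a=1
  step 2: m=12, q=14, a=2
  step 3: m=16, q=29, a=1
  step 4: m=13, q=17, a=2
  step 5: m=21, q=13, a=3
  step 6: m=18, q=26, a=1
  step 7: m=8, q=23, a=1
  step 8: m=15, q=19, a=2
  step 9: m=23, q=7, a=6
  step 10: m=19, q=43, a=1
  step 11: m=24, q=2, a=24
  step 12: m=24, q=43, a=1
  step 13: m=19, q=7, a=6
  step 14: m=23, q=19, a=2
  step 15: m=15, q=23, a=1
  step 16: m=8, q=26, a=1
  step 17: m=18, q=13, a=3
  step 18: m=21, q=17, a=2
  step 19: m=13, q=29, a=1
  step 20: m=16, q=14, a=2
  step 21: m=12, q=37, a=1
  step 22: m=25, q=1, a=50
a_22 = 2*a_0 = 50, so the period closes here.
sqrt(662) = [25; 1, 2, 1, 2, 3, 1, 1, 2, 6, 1, 24, 1, 6, 2, 1, 1, 3, 2, 1, 2, 1, 50]
Period length = 22

22


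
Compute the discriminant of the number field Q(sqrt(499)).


For K = Q(sqrt(d)) with d squarefree: disc(K) = d if d = 1 mod 4, and disc(K) = 4d if d = 2 or 3 mod 4.
Here d = 499, and d mod 4 = 3.
d = 3 mod 4, not 1 (O_K = Z[sqrt(d)]), so disc(K) = 4d = 4 * (499) = 1996

1996


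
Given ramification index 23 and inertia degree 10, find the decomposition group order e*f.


|D_P| = e * f
= 23 * 10
= 230

230


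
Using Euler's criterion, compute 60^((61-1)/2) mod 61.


p = 61 is prime and the exponent is (p-1)/2 = 30, so by Euler's criterion 60^30 = (60/61) = +1 or -1 mod 61.
Compute by square-and-multiply:
  30 = 16 + 8 + 4 + 2 (binary 11110)
  Repeated squaring mod 61: 60^1 = 60, 60^2 = 1, 60^4 = 1, 60^8 = 1, 60^16 = 1
  60^30 = 60^16 * 60^8 * 60^4 * 60^2 = 1 * 1 * 1 * 1 mod 61
    1 * 1 = 1 = 1 mod 61
    1 * 1 = 1 = 1 mod 61
    1 * 1 = 1 = 1 mod 61
  60^30 = 1 mod 61
Result 1: 60 is a quadratic residue mod 61.
60^30 mod 61 = 1

1


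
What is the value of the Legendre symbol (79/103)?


p = 103 is prime, so compute (79/103) with the reciprocity algorithm (Jacobi-symbol steps: pull out 2s via (2/n), flip via reciprocity, reduce):
  reciprocity: (79/103) -> -(103/79)
  reduce: (24/79)
  pull out 2: (2/79) = +1  (since 79 mod 8 = 7)
  pull out 2: (2/79) = +1  (since 79 mod 8 = 7)
  pull out 2: (2/79) = +1  (since 79 mod 8 = 7)
  reciprocity: (3/79) -> -(79/3)
  reduce: (1/3)
  (1/3) = 1
Product of signs = 1
(79/103) = 1

1


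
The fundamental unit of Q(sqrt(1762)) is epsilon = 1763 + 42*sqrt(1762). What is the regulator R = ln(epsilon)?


epsilon = 1763 + 42*sqrt(1762)
= 3525.9997
R = ln(3525.9997)
= 8.1679

8.1679


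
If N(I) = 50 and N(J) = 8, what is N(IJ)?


N(IJ) = N(I) * N(J)
= 50 * 8
= 400

400


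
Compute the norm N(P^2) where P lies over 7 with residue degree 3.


N(P^a) = p^(a*f)
= 7^(2*3)
= 7^6
= 117649

117649


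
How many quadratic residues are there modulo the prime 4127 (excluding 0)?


For prime p, the number of non-zero quadratic residues is (p-1)/2.
= (4127-1)/2
= 2063

2063


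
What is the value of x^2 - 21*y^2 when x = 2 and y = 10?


x^2 - d*y^2
= 2^2 - 21*10^2
= 4 - 2100
= -2096

-2096


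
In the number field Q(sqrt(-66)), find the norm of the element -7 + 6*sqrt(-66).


N(a + b*sqrt(d)) = a^2 - d*b^2
= (-7)^2 - (-66)*(6)^2
= 49 + 2376
= 2425

2425


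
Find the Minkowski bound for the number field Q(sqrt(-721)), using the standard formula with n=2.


d = -721, d mod 4 = 3, so disc(K) = 4d = -2884; |disc(K)| = 2884
Imaginary quadratic field, so n = 2, s = r2 = 1, r1 = 0
M = (n!/n^n) * (4/pi)^s * sqrt(|disc(K)|) = (2!/2^2) * (4/pi)^1 * sqrt(2884)
= 0.5 * 1.273240 * 53.702886
= 34.1883

34.1883


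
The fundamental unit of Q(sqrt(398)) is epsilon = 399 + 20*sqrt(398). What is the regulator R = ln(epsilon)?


epsilon = 399 + 20*sqrt(398)
= 797.9987
R = ln(797.9987)
= 6.6821

6.6821


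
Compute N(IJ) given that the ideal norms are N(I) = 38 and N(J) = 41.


N(IJ) = N(I) * N(J)
= 38 * 41
= 1558

1558


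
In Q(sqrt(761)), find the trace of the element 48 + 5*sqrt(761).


Tr(a + b*sqrt(d)) = (a + b*sqrt(d)) + (a - b*sqrt(d)) = 2a
= 2 * (48)
= 96

96


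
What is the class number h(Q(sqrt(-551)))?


K = Q(sqrt(-551)). d mod 4 = 1, so D = disc(K) = d = -551
h(K) equals the number of primitive reduced positive-definite forms (a, b, c) = a*x^2 + b*x*y + c*y^2 with b^2 - 4ac = D,
where reduced means |b| <= a <= c, with b >= 0 whenever |b| = a or a = c, and primitive means gcd(a, b, c) = 1.
Reduced forces 3a^2 <= |D| = 551, so 1 <= a <= 13; b must have the parity of D, and c = (b^2 - D)/(4a) must be an integer >= a.
Enumerate a = 1..13, b in [-a, a]:
  a=1: (1, 1, 138)  [1]
  a=2: (2, -1, 69), (2, 1, 69)  [2]
  a=3: (3, -1, 46), (3, 1, 46)  [2]
  a=4: (4, -3, 35), (4, 3, 35)  [2]
  a=5: (5, -3, 28), (5, 3, 28)  [2]
  a=6: (6, -5, 24), (6, -1, 23), (6, 1, 23), (6, 5, 24)  [4]
  a=7: (7, -3, 20), (7, 3, 20)  [2]
  a=8: (8, -5, 18), (8, 5, 18)  [2]
  a=9: (9, -5, 16), (9, 5, 16)  [2]
  a=10: (10, -7, 15), (10, -3, 14), (10, 3, 14), (10, 7, 15)  [4]
  a=11: none
  a=12: (12, -11, 14), (12, 5, 12), (12, 11, 14)  [3]
  a=13: none
Total reduced forms: 1 + 2 + 2 + 2 + 2 + 4 + 2 + 2 + 2 + 4 + 3 = 26
h = 26

26


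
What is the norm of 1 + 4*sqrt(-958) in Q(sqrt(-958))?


N(a + b*sqrt(d)) = a^2 - d*b^2
= (1)^2 - (-958)*(4)^2
= 1 + 15328
= 15329

15329


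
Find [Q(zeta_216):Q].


The degree equals Euler's totient phi(216).
216 = 2^3 * 3^3
phi(216) = 72

72


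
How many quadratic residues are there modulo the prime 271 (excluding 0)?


For prime p, the number of non-zero quadratic residues is (p-1)/2.
= (271-1)/2
= 135

135


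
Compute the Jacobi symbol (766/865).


Compute (766/865) via quadratic reciprocity:
  pull out 2: (2/865) = +1  (since 865 mod 8 = 1)
  reciprocity: (383/865) -> +(865/383)
  reduce: (99/383)
  reciprocity: (99/383) -> -(383/99)
  reduce: (86/99)
  pull out 2: (2/99) = -1  (since 99 mod 8 = 3)
  reciprocity: (43/99) -> -(99/43)
  reduce: (13/43)
  reciprocity: (13/43) -> +(43/13)
  reduce: (4/13)
  pull out 2: (2/13) = -1  (since 13 mod 8 = 5)
  pull out 2: (2/13) = -1  (since 13 mod 8 = 5)
  (1/13) = 1
Product of signs = -1

-1


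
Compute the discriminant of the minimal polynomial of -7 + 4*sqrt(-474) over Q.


The element -7 + 4*sqrt(-474) has minimal polynomial:
x^2 + 14*x + 7633
Discriminant = (14)^2 - 4*(7633)
= 196 - 30532
= -30336

-30336


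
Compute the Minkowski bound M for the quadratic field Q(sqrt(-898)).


d = -898, d mod 4 = 2, so disc(K) = 4d = -3592; |disc(K)| = 3592
Imaginary quadratic field, so n = 2, s = r2 = 1, r1 = 0
M = (n!/n^n) * (4/pi)^s * sqrt(|disc(K)|) = (2!/2^2) * (4/pi)^1 * sqrt(3592)
= 0.5 * 1.273240 * 59.933296
= 38.1547

38.1547


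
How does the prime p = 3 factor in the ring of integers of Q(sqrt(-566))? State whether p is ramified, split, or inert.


K = Q(sqrt(-566)). Since d mod 4 = 2, disc(K) = -2264.
Check p | disc: -2264 mod 3 = 1.
p does not divide disc. Compute Legendre symbol (d/p):
1^((3-1)/2) mod 3 = 1
(d/p) = 1, so p splits: (p) = P*P' with e=1, f=1, g=2.
Therefore p is split.

split


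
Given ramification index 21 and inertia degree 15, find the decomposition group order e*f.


|D_P| = e * f
= 21 * 15
= 315

315


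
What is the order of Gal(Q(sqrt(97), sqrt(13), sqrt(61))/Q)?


The 3 square roots of distinct primes are multiplicatively independent over Q,
so [K:Q] = 2^3 and Gal(K/Q) is isomorphic to (Z/2Z)^3.
|Gal| = 2^3 = 8

8


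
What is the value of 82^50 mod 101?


p = 101 is prime and the exponent is (p-1)/2 = 50, so by Euler's criterion 82^50 = (82/101) = +1 or -1 mod 101.
Compute by square-and-multiply:
  50 = 32 + 16 + 2 (binary 110010)
  Repeated squaring mod 101: 82^1 = 82, 82^2 = 58, 82^4 = 31, 82^8 = 52, 82^16 = 78, 82^32 = 24
  82^50 = 82^32 * 82^16 * 82^2 = 24 * 78 * 58 mod 101
    24 * 78 = 1872 = 54 mod 101
    54 * 58 = 3132 = 1 mod 101
  82^50 = 1 mod 101
Result 1: 82 is a quadratic residue mod 101.
82^50 mod 101 = 1

1


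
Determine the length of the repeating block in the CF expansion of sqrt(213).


Run the CF algorithm for sqrt(213).
a_0 = floor(sqrt(213)) = 14; set m_0=0, q_0=1.
Recurrence: m' = q*a - m,  q' = (d - m'^2)/q,  a' = floor((a_0 + m')/q').
  step 1: m=14, q=17, a=1
  step 2: m=3, q=12, a=1
  step 3: m=9, q=11, a=2
  step 4: m=13, q=4, a=6
  step 5: m=11, q=23, a=1
  step 6: m=12, q=3, a=8
  step 7: m=12, q=23, a=1
  step 8: m=11, q=4, a=6
  step 9: m=13, q=11, a=2
  step 10: m=9, q=12, a=1
  step 11: m=3, q=17, a=1
  step 12: m=14, q=1, a=28
a_12 = 2*a_0 = 28, so the period closes here.
sqrt(213) = [14; 1, 1, 2, 6, 1, 8, 1, 6, 2, 1, 1, 28]
Period length = 12

12


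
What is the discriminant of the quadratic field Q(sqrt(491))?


For K = Q(sqrt(d)) with d squarefree: disc(K) = d if d = 1 mod 4, and disc(K) = 4d if d = 2 or 3 mod 4.
Here d = 491, and d mod 4 = 3.
d = 3 mod 4, not 1 (O_K = Z[sqrt(d)]), so disc(K) = 4d = 4 * (491) = 1964

1964
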